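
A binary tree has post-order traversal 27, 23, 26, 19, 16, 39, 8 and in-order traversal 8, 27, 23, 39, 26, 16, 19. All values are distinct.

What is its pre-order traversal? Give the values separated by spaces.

8 39 23 27 16 26 19

The last element of post-order is the root; it splits in-order into left and right subtrees.
Root 8: left subtree has 0 nodes { }, right has 6 {27, 23, 39, 26, 16, 19}.
  Root 39: left subtree has 2 nodes {27, 23}, right has 3 {26, 16, 19}.
    Root 23: left subtree has 1 node {27}, right has 0 { }.
    Root 16: left subtree has 1 node {26}, right has 1 {19}.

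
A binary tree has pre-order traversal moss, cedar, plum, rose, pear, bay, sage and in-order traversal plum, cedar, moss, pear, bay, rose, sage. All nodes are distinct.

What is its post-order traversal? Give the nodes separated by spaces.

The first element of pre-order is the root; it splits in-order into left and right subtrees.
Root moss: left subtree has 2 nodes {plum, cedar}, right has 4 {pear, bay, rose, sage}.
  Root cedar: left subtree has 1 node {plum}, right has 0 { }.
  Root rose: left subtree has 2 nodes {pear, bay}, right has 1 {sage}.
    Root pear: left subtree has 0 nodes { }, right has 1 {bay}.

plum cedar bay pear sage rose moss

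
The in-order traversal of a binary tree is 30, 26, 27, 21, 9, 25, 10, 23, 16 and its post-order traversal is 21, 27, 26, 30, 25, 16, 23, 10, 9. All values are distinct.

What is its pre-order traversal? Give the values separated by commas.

The last element of post-order is the root; it splits in-order into left and right subtrees.
Root 9: left subtree has 4 nodes {30, 26, 27, 21}, right has 4 {25, 10, 23, 16}.
  Root 30: left subtree has 0 nodes { }, right has 3 {26, 27, 21}.
    Root 26: left subtree has 0 nodes { }, right has 2 {27, 21}.
      Root 27: left subtree has 0 nodes { }, right has 1 {21}.
  Root 10: left subtree has 1 node {25}, right has 2 {23, 16}.
    Root 23: left subtree has 0 nodes { }, right has 1 {16}.

9, 30, 26, 27, 21, 10, 25, 23, 16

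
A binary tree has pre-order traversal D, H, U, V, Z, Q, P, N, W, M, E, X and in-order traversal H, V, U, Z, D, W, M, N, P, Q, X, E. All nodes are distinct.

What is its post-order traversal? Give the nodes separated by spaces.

V Z U H M W N P X E Q D

The first element of pre-order is the root; it splits in-order into left and right subtrees.
Root D: left subtree has 4 nodes {H, V, U, Z}, right has 7 {W, M, N, P, Q, X, E}.
  Root H: left subtree has 0 nodes { }, right has 3 {V, U, Z}.
    Root U: left subtree has 1 node {V}, right has 1 {Z}.
  Root Q: left subtree has 4 nodes {W, M, N, P}, right has 2 {X, E}.
    Root P: left subtree has 3 nodes {W, M, N}, right has 0 { }.
      Root N: left subtree has 2 nodes {W, M}, right has 0 { }.
        Root W: left subtree has 0 nodes { }, right has 1 {M}.
    Root E: left subtree has 1 node {X}, right has 0 { }.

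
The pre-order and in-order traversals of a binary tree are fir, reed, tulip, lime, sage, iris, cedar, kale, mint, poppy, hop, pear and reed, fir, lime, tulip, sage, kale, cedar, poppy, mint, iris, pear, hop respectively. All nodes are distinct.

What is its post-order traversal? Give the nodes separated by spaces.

The first element of pre-order is the root; it splits in-order into left and right subtrees.
Root fir: left subtree has 1 node {reed}, right has 10 {lime, tulip, sage, kale, cedar, poppy, mint, iris, pear, hop}.
  Root tulip: left subtree has 1 node {lime}, right has 8 {sage, kale, cedar, poppy, mint, iris, pear, hop}.
    Root sage: left subtree has 0 nodes { }, right has 7 {kale, cedar, poppy, mint, iris, pear, hop}.
      Root iris: left subtree has 4 nodes {kale, cedar, poppy, mint}, right has 2 {pear, hop}.
        Root cedar: left subtree has 1 node {kale}, right has 2 {poppy, mint}.
          Root mint: left subtree has 1 node {poppy}, right has 0 { }.
        Root hop: left subtree has 1 node {pear}, right has 0 { }.

reed lime kale poppy mint cedar pear hop iris sage tulip fir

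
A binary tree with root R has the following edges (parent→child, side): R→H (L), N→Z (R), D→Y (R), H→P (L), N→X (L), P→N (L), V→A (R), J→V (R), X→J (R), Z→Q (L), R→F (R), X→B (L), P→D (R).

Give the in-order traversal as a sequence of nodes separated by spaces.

In-order visits the left subtree, then the node, then the right subtree.
At R: go left to H.
  At H: go left to P.
    At P: go left to N.
      At N: go left to X.
        At X: go left to B.
          B is a leaf — visit B.
        Visit X.
        At X: go right to J.
          At J: no left child.
          Visit J.
          At J: go right to V.
            At V: no left child.
            Visit V.
            At V: go right to A.
              A is a leaf — visit A.
      Visit N.
      At N: go right to Z.
        At Z: go left to Q.
          Q is a leaf — visit Q.
        Visit Z.
        At Z: no right child.
    Visit P.
    At P: go right to D.
      At D: no left child.
      Visit D.
      At D: go right to Y.
        Y is a leaf — visit Y.
  Visit H.
  At H: no right child.
Visit R.
At R: go right to F.
  F is a leaf — visit F.

B X J V A N Q Z P D Y H R F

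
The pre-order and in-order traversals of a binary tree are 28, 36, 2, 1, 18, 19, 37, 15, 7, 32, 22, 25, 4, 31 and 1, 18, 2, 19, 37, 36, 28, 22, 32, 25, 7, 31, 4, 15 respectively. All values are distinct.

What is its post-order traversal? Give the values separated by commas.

The first element of pre-order is the root; it splits in-order into left and right subtrees.
Root 28: left subtree has 6 nodes {1, 18, 2, 19, 37, 36}, right has 7 {22, 32, 25, 7, 31, 4, 15}.
  Root 36: left subtree has 5 nodes {1, 18, 2, 19, 37}, right has 0 { }.
    Root 2: left subtree has 2 nodes {1, 18}, right has 2 {19, 37}.
      Root 1: left subtree has 0 nodes { }, right has 1 {18}.
      Root 19: left subtree has 0 nodes { }, right has 1 {37}.
  Root 15: left subtree has 6 nodes {22, 32, 25, 7, 31, 4}, right has 0 { }.
    Root 7: left subtree has 3 nodes {22, 32, 25}, right has 2 {31, 4}.
      Root 32: left subtree has 1 node {22}, right has 1 {25}.
      Root 4: left subtree has 1 node {31}, right has 0 { }.

18, 1, 37, 19, 2, 36, 22, 25, 32, 31, 4, 7, 15, 28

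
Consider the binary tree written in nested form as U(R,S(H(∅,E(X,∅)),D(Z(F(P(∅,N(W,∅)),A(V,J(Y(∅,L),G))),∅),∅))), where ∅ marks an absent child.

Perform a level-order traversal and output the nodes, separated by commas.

Level-order visits nodes level by level from the root, left to right within each level.
Level 0: U
Level 1: R, S
Level 2: H, D
Level 3: E, Z
Level 4: X, F
Level 5: P, A
Level 6: N, V, J
Level 7: W, Y, G
Level 8: L

U, R, S, H, D, E, Z, X, F, P, A, N, V, J, W, Y, G, L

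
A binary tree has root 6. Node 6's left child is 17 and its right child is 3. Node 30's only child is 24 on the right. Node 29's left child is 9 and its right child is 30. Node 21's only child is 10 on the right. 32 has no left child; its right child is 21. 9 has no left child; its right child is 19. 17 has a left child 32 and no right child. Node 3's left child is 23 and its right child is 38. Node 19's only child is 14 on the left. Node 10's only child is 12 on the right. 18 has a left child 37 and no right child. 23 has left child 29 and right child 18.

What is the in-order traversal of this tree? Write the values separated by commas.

In-order visits the left subtree, then the node, then the right subtree.
At 6: go left to 17.
  At 17: go left to 32.
    At 32: no left child.
    Visit 32.
    At 32: go right to 21.
      At 21: no left child.
      Visit 21.
      At 21: go right to 10.
        At 10: no left child.
        Visit 10.
        At 10: go right to 12.
          12 is a leaf — visit 12.
  Visit 17.
  At 17: no right child.
Visit 6.
At 6: go right to 3.
  At 3: go left to 23.
    At 23: go left to 29.
      At 29: go left to 9.
        At 9: no left child.
        Visit 9.
        At 9: go right to 19.
          At 19: go left to 14.
            14 is a leaf — visit 14.
          Visit 19.
          At 19: no right child.
      Visit 29.
      At 29: go right to 30.
        At 30: no left child.
        Visit 30.
        At 30: go right to 24.
          24 is a leaf — visit 24.
    Visit 23.
    At 23: go right to 18.
      At 18: go left to 37.
        37 is a leaf — visit 37.
      Visit 18.
      At 18: no right child.
  Visit 3.
  At 3: go right to 38.
    38 is a leaf — visit 38.

32, 21, 10, 12, 17, 6, 9, 14, 19, 29, 30, 24, 23, 37, 18, 3, 38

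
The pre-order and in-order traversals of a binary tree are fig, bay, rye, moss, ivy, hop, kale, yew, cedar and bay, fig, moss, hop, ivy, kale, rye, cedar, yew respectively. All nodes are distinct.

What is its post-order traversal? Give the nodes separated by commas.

The first element of pre-order is the root; it splits in-order into left and right subtrees.
Root fig: left subtree has 1 node {bay}, right has 7 {moss, hop, ivy, kale, rye, cedar, yew}.
  Root rye: left subtree has 4 nodes {moss, hop, ivy, kale}, right has 2 {cedar, yew}.
    Root moss: left subtree has 0 nodes { }, right has 3 {hop, ivy, kale}.
      Root ivy: left subtree has 1 node {hop}, right has 1 {kale}.
    Root yew: left subtree has 1 node {cedar}, right has 0 { }.

bay, hop, kale, ivy, moss, cedar, yew, rye, fig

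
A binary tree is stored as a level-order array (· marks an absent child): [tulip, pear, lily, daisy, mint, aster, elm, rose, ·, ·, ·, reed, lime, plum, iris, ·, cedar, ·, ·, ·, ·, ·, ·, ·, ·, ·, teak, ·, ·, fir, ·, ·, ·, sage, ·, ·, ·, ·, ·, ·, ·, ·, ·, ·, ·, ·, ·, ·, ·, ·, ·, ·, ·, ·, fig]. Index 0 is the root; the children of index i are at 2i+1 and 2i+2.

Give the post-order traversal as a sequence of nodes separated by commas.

Post-order visits the left subtree, then the right subtree, then the node.
At tulip: go left to pear.
  At pear: go left to daisy.
    At daisy: go left to rose.
      At rose: no left child.
      At rose: go right to cedar.
        At cedar: go left to sage.
          sage is a leaf — visit sage.
        At cedar: no right child.
        Visit cedar.
      Visit rose.
    At daisy: no right child.
    Visit daisy.
  At pear: go right to mint.
    mint is a leaf — visit mint.
  Visit pear.
At tulip: go right to lily.
  At lily: go left to aster.
    At aster: go left to reed.
      reed is a leaf — visit reed.
    At aster: go right to lime.
      At lime: no left child.
      At lime: go right to teak.
        At teak: no left child.
        At teak: go right to fig.
          fig is a leaf — visit fig.
        Visit teak.
      Visit lime.
    Visit aster.
  At lily: go right to elm.
    At elm: go left to plum.
      plum is a leaf — visit plum.
    At elm: go right to iris.
      At iris: go left to fir.
        fir is a leaf — visit fir.
      At iris: no right child.
      Visit iris.
    Visit elm.
  Visit lily.
Visit tulip.

sage, cedar, rose, daisy, mint, pear, reed, fig, teak, lime, aster, plum, fir, iris, elm, lily, tulip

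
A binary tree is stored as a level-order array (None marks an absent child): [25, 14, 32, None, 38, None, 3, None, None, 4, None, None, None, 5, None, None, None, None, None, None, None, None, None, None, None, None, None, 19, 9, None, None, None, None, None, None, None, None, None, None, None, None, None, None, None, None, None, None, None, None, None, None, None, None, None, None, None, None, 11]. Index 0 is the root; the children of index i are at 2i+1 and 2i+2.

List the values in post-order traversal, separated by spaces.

4 38 14 19 11 9 5 3 32 25

Post-order visits the left subtree, then the right subtree, then the node.
At 25: go left to 14.
  At 14: no left child.
  At 14: go right to 38.
    At 38: go left to 4.
      4 is a leaf — visit 4.
    At 38: no right child.
    Visit 38.
  Visit 14.
At 25: go right to 32.
  At 32: no left child.
  At 32: go right to 3.
    At 3: go left to 5.
      At 5: go left to 19.
        19 is a leaf — visit 19.
      At 5: go right to 9.
        At 9: go left to 11.
          11 is a leaf — visit 11.
        At 9: no right child.
        Visit 9.
      Visit 5.
    At 3: no right child.
    Visit 3.
  Visit 32.
Visit 25.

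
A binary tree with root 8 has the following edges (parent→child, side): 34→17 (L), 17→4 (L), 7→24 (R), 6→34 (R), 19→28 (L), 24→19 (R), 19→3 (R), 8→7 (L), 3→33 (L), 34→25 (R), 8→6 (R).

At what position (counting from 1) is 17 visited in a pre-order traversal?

Pre-order visits the node, then its left subtree, then its right subtree.
Visit 8.
At 8: go left to 7.
  Visit 7.
  At 7: no left child.
  At 7: go right to 24.
    Visit 24.
    At 24: no left child.
    At 24: go right to 19.
      Visit 19.
      At 19: go left to 28.
        28 is a leaf — visit 28.
      At 19: go right to 3.
        Visit 3.
        At 3: go left to 33.
          33 is a leaf — visit 33.
        At 3: no right child.
At 8: go right to 6.
  Visit 6.
  At 6: no left child.
  At 6: go right to 34.
    Visit 34.
    At 34: go left to 17.
      Visit 17.
      At 17: go left to 4.
        4 is a leaf — visit 4.
      At 17: no right child.
    At 34: go right to 25.
      25 is a leaf — visit 25.
Full pre-order sequence: 8, 7, 24, 19, 28, 3, 33, 6, 34, 17, 4, 25.

10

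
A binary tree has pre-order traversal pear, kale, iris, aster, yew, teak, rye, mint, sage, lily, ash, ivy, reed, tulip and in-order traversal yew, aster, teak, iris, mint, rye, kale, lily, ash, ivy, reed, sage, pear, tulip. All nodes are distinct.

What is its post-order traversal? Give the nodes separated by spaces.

The first element of pre-order is the root; it splits in-order into left and right subtrees.
Root pear: left subtree has 12 nodes {yew, aster, teak, iris, mint, rye, kale, lily, ash, ivy, reed, sage}, right has 1 {tulip}.
  Root kale: left subtree has 6 nodes {yew, aster, teak, iris, mint, rye}, right has 5 {lily, ash, ivy, reed, sage}.
    Root iris: left subtree has 3 nodes {yew, aster, teak}, right has 2 {mint, rye}.
      Root aster: left subtree has 1 node {yew}, right has 1 {teak}.
      Root rye: left subtree has 1 node {mint}, right has 0 { }.
    Root sage: left subtree has 4 nodes {lily, ash, ivy, reed}, right has 0 { }.
      Root lily: left subtree has 0 nodes { }, right has 3 {ash, ivy, reed}.
        Root ash: left subtree has 0 nodes { }, right has 2 {ivy, reed}.
          Root ivy: left subtree has 0 nodes { }, right has 1 {reed}.

yew teak aster mint rye iris reed ivy ash lily sage kale tulip pear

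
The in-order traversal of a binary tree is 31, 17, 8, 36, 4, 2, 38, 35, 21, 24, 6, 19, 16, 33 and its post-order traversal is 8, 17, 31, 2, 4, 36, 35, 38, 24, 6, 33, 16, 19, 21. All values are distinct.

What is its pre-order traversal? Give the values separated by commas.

The last element of post-order is the root; it splits in-order into left and right subtrees.
Root 21: left subtree has 8 nodes {31, 17, 8, 36, 4, 2, 38, 35}, right has 5 {24, 6, 19, 16, 33}.
  Root 38: left subtree has 6 nodes {31, 17, 8, 36, 4, 2}, right has 1 {35}.
    Root 36: left subtree has 3 nodes {31, 17, 8}, right has 2 {4, 2}.
      Root 31: left subtree has 0 nodes { }, right has 2 {17, 8}.
        Root 17: left subtree has 0 nodes { }, right has 1 {8}.
      Root 4: left subtree has 0 nodes { }, right has 1 {2}.
  Root 19: left subtree has 2 nodes {24, 6}, right has 2 {16, 33}.
    Root 6: left subtree has 1 node {24}, right has 0 { }.
    Root 16: left subtree has 0 nodes { }, right has 1 {33}.

21, 38, 36, 31, 17, 8, 4, 2, 35, 19, 6, 24, 16, 33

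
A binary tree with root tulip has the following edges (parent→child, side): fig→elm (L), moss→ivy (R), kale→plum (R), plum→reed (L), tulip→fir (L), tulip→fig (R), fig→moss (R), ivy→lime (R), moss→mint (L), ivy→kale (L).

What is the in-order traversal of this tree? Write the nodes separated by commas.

fir, tulip, elm, fig, mint, moss, kale, reed, plum, ivy, lime

In-order visits the left subtree, then the node, then the right subtree.
At tulip: go left to fir.
  fir is a leaf — visit fir.
Visit tulip.
At tulip: go right to fig.
  At fig: go left to elm.
    elm is a leaf — visit elm.
  Visit fig.
  At fig: go right to moss.
    At moss: go left to mint.
      mint is a leaf — visit mint.
    Visit moss.
    At moss: go right to ivy.
      At ivy: go left to kale.
        At kale: no left child.
        Visit kale.
        At kale: go right to plum.
          At plum: go left to reed.
            reed is a leaf — visit reed.
          Visit plum.
          At plum: no right child.
      Visit ivy.
      At ivy: go right to lime.
        lime is a leaf — visit lime.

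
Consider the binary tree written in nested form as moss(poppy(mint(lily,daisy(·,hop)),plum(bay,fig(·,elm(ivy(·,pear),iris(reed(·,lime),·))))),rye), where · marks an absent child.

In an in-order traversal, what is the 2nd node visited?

mint

In-order visits the left subtree, then the node, then the right subtree.
At moss: go left to poppy.
  At poppy: go left to mint.
    At mint: go left to lily.
      lily is a leaf — visit lily.
    Visit mint.
    At mint: go right to daisy.
      At daisy: no left child.
      Visit daisy.
      At daisy: go right to hop.
        hop is a leaf — visit hop.
  Visit poppy.
  At poppy: go right to plum.
    At plum: go left to bay.
      bay is a leaf — visit bay.
    Visit plum.
    At plum: go right to fig.
      At fig: no left child.
      Visit fig.
      At fig: go right to elm.
        At elm: go left to ivy.
          At ivy: no left child.
          Visit ivy.
          At ivy: go right to pear.
            pear is a leaf — visit pear.
        Visit elm.
        At elm: go right to iris.
          At iris: go left to reed.
            At reed: no left child.
            Visit reed.
            At reed: go right to lime.
              lime is a leaf — visit lime.
          Visit iris.
          At iris: no right child.
Visit moss.
At moss: go right to rye.
  rye is a leaf — visit rye.
Full in-order sequence: lily, mint, daisy, hop, poppy, bay, plum, fig, ivy, pear, elm, reed, lime, iris, moss, rye.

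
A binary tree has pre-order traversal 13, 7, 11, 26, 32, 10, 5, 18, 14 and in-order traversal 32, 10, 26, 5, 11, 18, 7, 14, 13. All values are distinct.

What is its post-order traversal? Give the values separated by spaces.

The first element of pre-order is the root; it splits in-order into left and right subtrees.
Root 13: left subtree has 8 nodes {32, 10, 26, 5, 11, 18, 7, 14}, right has 0 { }.
  Root 7: left subtree has 6 nodes {32, 10, 26, 5, 11, 18}, right has 1 {14}.
    Root 11: left subtree has 4 nodes {32, 10, 26, 5}, right has 1 {18}.
      Root 26: left subtree has 2 nodes {32, 10}, right has 1 {5}.
        Root 32: left subtree has 0 nodes { }, right has 1 {10}.

10 32 5 26 18 11 14 7 13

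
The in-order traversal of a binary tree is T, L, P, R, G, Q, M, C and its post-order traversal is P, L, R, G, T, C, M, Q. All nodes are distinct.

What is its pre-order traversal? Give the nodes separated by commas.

Q, T, G, R, L, P, M, C

The last element of post-order is the root; it splits in-order into left and right subtrees.
Root Q: left subtree has 5 nodes {T, L, P, R, G}, right has 2 {M, C}.
  Root T: left subtree has 0 nodes { }, right has 4 {L, P, R, G}.
    Root G: left subtree has 3 nodes {L, P, R}, right has 0 { }.
      Root R: left subtree has 2 nodes {L, P}, right has 0 { }.
        Root L: left subtree has 0 nodes { }, right has 1 {P}.
  Root M: left subtree has 0 nodes { }, right has 1 {C}.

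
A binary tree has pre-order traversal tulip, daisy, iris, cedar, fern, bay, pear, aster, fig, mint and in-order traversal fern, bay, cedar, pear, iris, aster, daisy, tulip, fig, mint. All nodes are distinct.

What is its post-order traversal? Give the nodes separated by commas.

The first element of pre-order is the root; it splits in-order into left and right subtrees.
Root tulip: left subtree has 7 nodes {fern, bay, cedar, pear, iris, aster, daisy}, right has 2 {fig, mint}.
  Root daisy: left subtree has 6 nodes {fern, bay, cedar, pear, iris, aster}, right has 0 { }.
    Root iris: left subtree has 4 nodes {fern, bay, cedar, pear}, right has 1 {aster}.
      Root cedar: left subtree has 2 nodes {fern, bay}, right has 1 {pear}.
        Root fern: left subtree has 0 nodes { }, right has 1 {bay}.
  Root fig: left subtree has 0 nodes { }, right has 1 {mint}.

bay, fern, pear, cedar, aster, iris, daisy, mint, fig, tulip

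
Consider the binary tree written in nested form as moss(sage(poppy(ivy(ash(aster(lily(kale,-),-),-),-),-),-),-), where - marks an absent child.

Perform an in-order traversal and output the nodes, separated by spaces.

In-order visits the left subtree, then the node, then the right subtree.
At moss: go left to sage.
  At sage: go left to poppy.
    At poppy: go left to ivy.
      At ivy: go left to ash.
        At ash: go left to aster.
          At aster: go left to lily.
            At lily: go left to kale.
              kale is a leaf — visit kale.
            Visit lily.
            At lily: no right child.
          Visit aster.
          At aster: no right child.
        Visit ash.
        At ash: no right child.
      Visit ivy.
      At ivy: no right child.
    Visit poppy.
    At poppy: no right child.
  Visit sage.
  At sage: no right child.
Visit moss.
At moss: no right child.

kale lily aster ash ivy poppy sage moss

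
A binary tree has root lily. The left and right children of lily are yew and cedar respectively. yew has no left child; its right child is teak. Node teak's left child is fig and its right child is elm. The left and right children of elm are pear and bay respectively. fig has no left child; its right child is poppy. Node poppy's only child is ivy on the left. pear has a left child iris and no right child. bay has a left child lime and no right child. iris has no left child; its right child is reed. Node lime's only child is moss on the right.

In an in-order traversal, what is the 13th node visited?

In-order visits the left subtree, then the node, then the right subtree.
At lily: go left to yew.
  At yew: no left child.
  Visit yew.
  At yew: go right to teak.
    At teak: go left to fig.
      At fig: no left child.
      Visit fig.
      At fig: go right to poppy.
        At poppy: go left to ivy.
          ivy is a leaf — visit ivy.
        Visit poppy.
        At poppy: no right child.
    Visit teak.
    At teak: go right to elm.
      At elm: go left to pear.
        At pear: go left to iris.
          At iris: no left child.
          Visit iris.
          At iris: go right to reed.
            reed is a leaf — visit reed.
        Visit pear.
        At pear: no right child.
      Visit elm.
      At elm: go right to bay.
        At bay: go left to lime.
          At lime: no left child.
          Visit lime.
          At lime: go right to moss.
            moss is a leaf — visit moss.
        Visit bay.
        At bay: no right child.
Visit lily.
At lily: go right to cedar.
  cedar is a leaf — visit cedar.
Full in-order sequence: yew, fig, ivy, poppy, teak, iris, reed, pear, elm, lime, moss, bay, lily, cedar.

lily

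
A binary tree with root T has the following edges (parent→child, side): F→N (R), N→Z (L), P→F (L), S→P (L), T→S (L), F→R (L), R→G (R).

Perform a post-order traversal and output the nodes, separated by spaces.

G R Z N F P S T

Post-order visits the left subtree, then the right subtree, then the node.
At T: go left to S.
  At S: go left to P.
    At P: go left to F.
      At F: go left to R.
        At R: no left child.
        At R: go right to G.
          G is a leaf — visit G.
        Visit R.
      At F: go right to N.
        At N: go left to Z.
          Z is a leaf — visit Z.
        At N: no right child.
        Visit N.
      Visit F.
    At P: no right child.
    Visit P.
  At S: no right child.
  Visit S.
At T: no right child.
Visit T.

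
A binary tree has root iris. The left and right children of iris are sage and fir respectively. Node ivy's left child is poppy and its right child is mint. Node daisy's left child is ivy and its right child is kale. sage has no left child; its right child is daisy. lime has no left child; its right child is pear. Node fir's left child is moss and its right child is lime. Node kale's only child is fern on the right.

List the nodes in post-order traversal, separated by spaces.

Post-order visits the left subtree, then the right subtree, then the node.
At iris: go left to sage.
  At sage: no left child.
  At sage: go right to daisy.
    At daisy: go left to ivy.
      At ivy: go left to poppy.
        poppy is a leaf — visit poppy.
      At ivy: go right to mint.
        mint is a leaf — visit mint.
      Visit ivy.
    At daisy: go right to kale.
      At kale: no left child.
      At kale: go right to fern.
        fern is a leaf — visit fern.
      Visit kale.
    Visit daisy.
  Visit sage.
At iris: go right to fir.
  At fir: go left to moss.
    moss is a leaf — visit moss.
  At fir: go right to lime.
    At lime: no left child.
    At lime: go right to pear.
      pear is a leaf — visit pear.
    Visit lime.
  Visit fir.
Visit iris.

poppy mint ivy fern kale daisy sage moss pear lime fir iris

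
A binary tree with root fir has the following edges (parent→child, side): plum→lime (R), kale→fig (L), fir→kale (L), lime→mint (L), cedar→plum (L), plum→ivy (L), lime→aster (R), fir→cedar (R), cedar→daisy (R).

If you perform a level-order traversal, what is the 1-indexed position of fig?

Level-order visits nodes level by level from the root, left to right within each level.
Level 0: fir
Level 1: kale, cedar
Level 2: fig, plum, daisy
Level 3: ivy, lime
Level 4: mint, aster
Full level-order sequence: fir, kale, cedar, fig, plum, daisy, ivy, lime, mint, aster.

4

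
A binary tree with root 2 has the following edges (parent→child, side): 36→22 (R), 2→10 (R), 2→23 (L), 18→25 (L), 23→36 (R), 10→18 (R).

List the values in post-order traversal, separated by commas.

Post-order visits the left subtree, then the right subtree, then the node.
At 2: go left to 23.
  At 23: no left child.
  At 23: go right to 36.
    At 36: no left child.
    At 36: go right to 22.
      22 is a leaf — visit 22.
    Visit 36.
  Visit 23.
At 2: go right to 10.
  At 10: no left child.
  At 10: go right to 18.
    At 18: go left to 25.
      25 is a leaf — visit 25.
    At 18: no right child.
    Visit 18.
  Visit 10.
Visit 2.

22, 36, 23, 25, 18, 10, 2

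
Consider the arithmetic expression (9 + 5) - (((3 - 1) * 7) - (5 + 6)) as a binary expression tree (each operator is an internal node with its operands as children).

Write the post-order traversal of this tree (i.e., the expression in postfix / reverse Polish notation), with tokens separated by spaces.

Post-order on an expression tree gives postfix notation: for each operator, emit left operand, right operand, then the operator.

9 5 + 3 1 - 7 * 5 6 + - -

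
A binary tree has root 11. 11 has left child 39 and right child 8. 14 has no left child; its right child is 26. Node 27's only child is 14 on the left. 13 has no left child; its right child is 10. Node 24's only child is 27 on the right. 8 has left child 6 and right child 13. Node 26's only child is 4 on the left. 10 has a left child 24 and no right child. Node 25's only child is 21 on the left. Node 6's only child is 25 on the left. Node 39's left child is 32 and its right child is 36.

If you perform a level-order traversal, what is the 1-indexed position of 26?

Level-order visits nodes level by level from the root, left to right within each level.
Level 0: 11
Level 1: 39, 8
Level 2: 32, 36, 6, 13
Level 3: 25, 10
Level 4: 21, 24
Level 5: 27
Level 6: 14
Level 7: 26
Level 8: 4
Full level-order sequence: 11, 39, 8, 32, 36, 6, 13, 25, 10, 21, 24, 27, 14, 26, 4.

14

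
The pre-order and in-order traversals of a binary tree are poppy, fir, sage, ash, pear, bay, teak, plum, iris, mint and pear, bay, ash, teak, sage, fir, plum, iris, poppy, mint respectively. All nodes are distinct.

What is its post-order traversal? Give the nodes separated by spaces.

The first element of pre-order is the root; it splits in-order into left and right subtrees.
Root poppy: left subtree has 8 nodes {pear, bay, ash, teak, sage, fir, plum, iris}, right has 1 {mint}.
  Root fir: left subtree has 5 nodes {pear, bay, ash, teak, sage}, right has 2 {plum, iris}.
    Root sage: left subtree has 4 nodes {pear, bay, ash, teak}, right has 0 { }.
      Root ash: left subtree has 2 nodes {pear, bay}, right has 1 {teak}.
        Root pear: left subtree has 0 nodes { }, right has 1 {bay}.
    Root plum: left subtree has 0 nodes { }, right has 1 {iris}.

bay pear teak ash sage iris plum fir mint poppy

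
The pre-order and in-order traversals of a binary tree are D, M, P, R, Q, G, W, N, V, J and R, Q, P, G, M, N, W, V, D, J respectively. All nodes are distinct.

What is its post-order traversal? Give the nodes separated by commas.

Q, R, G, P, N, V, W, M, J, D

The first element of pre-order is the root; it splits in-order into left and right subtrees.
Root D: left subtree has 8 nodes {R, Q, P, G, M, N, W, V}, right has 1 {J}.
  Root M: left subtree has 4 nodes {R, Q, P, G}, right has 3 {N, W, V}.
    Root P: left subtree has 2 nodes {R, Q}, right has 1 {G}.
      Root R: left subtree has 0 nodes { }, right has 1 {Q}.
    Root W: left subtree has 1 node {N}, right has 1 {V}.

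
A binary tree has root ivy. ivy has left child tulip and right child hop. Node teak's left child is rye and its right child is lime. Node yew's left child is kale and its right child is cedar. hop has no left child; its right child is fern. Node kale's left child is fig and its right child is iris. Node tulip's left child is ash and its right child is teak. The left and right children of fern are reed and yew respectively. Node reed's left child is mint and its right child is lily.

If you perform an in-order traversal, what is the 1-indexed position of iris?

14

In-order visits the left subtree, then the node, then the right subtree.
At ivy: go left to tulip.
  At tulip: go left to ash.
    ash is a leaf — visit ash.
  Visit tulip.
  At tulip: go right to teak.
    At teak: go left to rye.
      rye is a leaf — visit rye.
    Visit teak.
    At teak: go right to lime.
      lime is a leaf — visit lime.
Visit ivy.
At ivy: go right to hop.
  At hop: no left child.
  Visit hop.
  At hop: go right to fern.
    At fern: go left to reed.
      At reed: go left to mint.
        mint is a leaf — visit mint.
      Visit reed.
      At reed: go right to lily.
        lily is a leaf — visit lily.
    Visit fern.
    At fern: go right to yew.
      At yew: go left to kale.
        At kale: go left to fig.
          fig is a leaf — visit fig.
        Visit kale.
        At kale: go right to iris.
          iris is a leaf — visit iris.
      Visit yew.
      At yew: go right to cedar.
        cedar is a leaf — visit cedar.
Full in-order sequence: ash, tulip, rye, teak, lime, ivy, hop, mint, reed, lily, fern, fig, kale, iris, yew, cedar.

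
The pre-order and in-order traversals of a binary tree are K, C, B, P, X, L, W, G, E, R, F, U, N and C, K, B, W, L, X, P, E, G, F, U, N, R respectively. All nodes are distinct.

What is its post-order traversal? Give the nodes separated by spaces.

C W L X E N U F R G P B K

The first element of pre-order is the root; it splits in-order into left and right subtrees.
Root K: left subtree has 1 node {C}, right has 11 {B, W, L, X, P, E, G, F, U, N, R}.
  Root B: left subtree has 0 nodes { }, right has 10 {W, L, X, P, E, G, F, U, N, R}.
    Root P: left subtree has 3 nodes {W, L, X}, right has 6 {E, G, F, U, N, R}.
      Root X: left subtree has 2 nodes {W, L}, right has 0 { }.
        Root L: left subtree has 1 node {W}, right has 0 { }.
      Root G: left subtree has 1 node {E}, right has 4 {F, U, N, R}.
        Root R: left subtree has 3 nodes {F, U, N}, right has 0 { }.
          Root F: left subtree has 0 nodes { }, right has 2 {U, N}.
            Root U: left subtree has 0 nodes { }, right has 1 {N}.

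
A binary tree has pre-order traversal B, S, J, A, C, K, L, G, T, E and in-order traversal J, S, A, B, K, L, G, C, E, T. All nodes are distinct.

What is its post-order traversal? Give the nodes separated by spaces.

J A S G L K E T C B

The first element of pre-order is the root; it splits in-order into left and right subtrees.
Root B: left subtree has 3 nodes {J, S, A}, right has 6 {K, L, G, C, E, T}.
  Root S: left subtree has 1 node {J}, right has 1 {A}.
  Root C: left subtree has 3 nodes {K, L, G}, right has 2 {E, T}.
    Root K: left subtree has 0 nodes { }, right has 2 {L, G}.
      Root L: left subtree has 0 nodes { }, right has 1 {G}.
    Root T: left subtree has 1 node {E}, right has 0 { }.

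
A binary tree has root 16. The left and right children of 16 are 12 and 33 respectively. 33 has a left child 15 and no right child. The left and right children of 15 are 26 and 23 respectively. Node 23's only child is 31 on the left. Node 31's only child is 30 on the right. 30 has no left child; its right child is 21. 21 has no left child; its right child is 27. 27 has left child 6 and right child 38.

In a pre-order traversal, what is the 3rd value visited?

Pre-order visits the node, then its left subtree, then its right subtree.
Visit 16.
At 16: go left to 12.
  12 is a leaf — visit 12.
At 16: go right to 33.
  Visit 33.
  At 33: go left to 15.
    Visit 15.
    At 15: go left to 26.
      26 is a leaf — visit 26.
    At 15: go right to 23.
      Visit 23.
      At 23: go left to 31.
        Visit 31.
        At 31: no left child.
        At 31: go right to 30.
          Visit 30.
          At 30: no left child.
          At 30: go right to 21.
            Visit 21.
            At 21: no left child.
            At 21: go right to 27.
              Visit 27.
              At 27: go left to 6.
                6 is a leaf — visit 6.
              At 27: go right to 38.
                38 is a leaf — visit 38.
      At 23: no right child.
  At 33: no right child.
Full pre-order sequence: 16, 12, 33, 15, 26, 23, 31, 30, 21, 27, 6, 38.

33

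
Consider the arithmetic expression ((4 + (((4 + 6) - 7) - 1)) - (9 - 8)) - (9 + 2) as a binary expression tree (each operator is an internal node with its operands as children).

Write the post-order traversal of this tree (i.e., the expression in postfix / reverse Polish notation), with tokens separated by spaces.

Post-order on an expression tree gives postfix notation: for each operator, emit left operand, right operand, then the operator.

4 4 6 + 7 - 1 - + 9 8 - - 9 2 + -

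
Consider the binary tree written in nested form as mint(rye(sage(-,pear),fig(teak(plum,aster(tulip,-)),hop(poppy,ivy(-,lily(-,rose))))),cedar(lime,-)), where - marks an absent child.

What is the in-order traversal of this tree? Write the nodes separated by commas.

In-order visits the left subtree, then the node, then the right subtree.
At mint: go left to rye.
  At rye: go left to sage.
    At sage: no left child.
    Visit sage.
    At sage: go right to pear.
      pear is a leaf — visit pear.
  Visit rye.
  At rye: go right to fig.
    At fig: go left to teak.
      At teak: go left to plum.
        plum is a leaf — visit plum.
      Visit teak.
      At teak: go right to aster.
        At aster: go left to tulip.
          tulip is a leaf — visit tulip.
        Visit aster.
        At aster: no right child.
    Visit fig.
    At fig: go right to hop.
      At hop: go left to poppy.
        poppy is a leaf — visit poppy.
      Visit hop.
      At hop: go right to ivy.
        At ivy: no left child.
        Visit ivy.
        At ivy: go right to lily.
          At lily: no left child.
          Visit lily.
          At lily: go right to rose.
            rose is a leaf — visit rose.
Visit mint.
At mint: go right to cedar.
  At cedar: go left to lime.
    lime is a leaf — visit lime.
  Visit cedar.
  At cedar: no right child.

sage, pear, rye, plum, teak, tulip, aster, fig, poppy, hop, ivy, lily, rose, mint, lime, cedar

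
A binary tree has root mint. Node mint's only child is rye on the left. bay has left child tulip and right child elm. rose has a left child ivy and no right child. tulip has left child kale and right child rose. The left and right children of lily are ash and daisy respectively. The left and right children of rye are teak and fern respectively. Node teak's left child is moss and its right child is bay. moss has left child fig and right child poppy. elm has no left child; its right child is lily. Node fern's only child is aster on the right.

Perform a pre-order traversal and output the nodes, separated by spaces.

mint rye teak moss fig poppy bay tulip kale rose ivy elm lily ash daisy fern aster

Pre-order visits the node, then its left subtree, then its right subtree.
Visit mint.
At mint: go left to rye.
  Visit rye.
  At rye: go left to teak.
    Visit teak.
    At teak: go left to moss.
      Visit moss.
      At moss: go left to fig.
        fig is a leaf — visit fig.
      At moss: go right to poppy.
        poppy is a leaf — visit poppy.
    At teak: go right to bay.
      Visit bay.
      At bay: go left to tulip.
        Visit tulip.
        At tulip: go left to kale.
          kale is a leaf — visit kale.
        At tulip: go right to rose.
          Visit rose.
          At rose: go left to ivy.
            ivy is a leaf — visit ivy.
          At rose: no right child.
      At bay: go right to elm.
        Visit elm.
        At elm: no left child.
        At elm: go right to lily.
          Visit lily.
          At lily: go left to ash.
            ash is a leaf — visit ash.
          At lily: go right to daisy.
            daisy is a leaf — visit daisy.
  At rye: go right to fern.
    Visit fern.
    At fern: no left child.
    At fern: go right to aster.
      aster is a leaf — visit aster.
At mint: no right child.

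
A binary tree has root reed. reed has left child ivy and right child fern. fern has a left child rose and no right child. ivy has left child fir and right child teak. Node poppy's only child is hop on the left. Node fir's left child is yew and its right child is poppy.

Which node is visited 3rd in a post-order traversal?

poppy

Post-order visits the left subtree, then the right subtree, then the node.
At reed: go left to ivy.
  At ivy: go left to fir.
    At fir: go left to yew.
      yew is a leaf — visit yew.
    At fir: go right to poppy.
      At poppy: go left to hop.
        hop is a leaf — visit hop.
      At poppy: no right child.
      Visit poppy.
    Visit fir.
  At ivy: go right to teak.
    teak is a leaf — visit teak.
  Visit ivy.
At reed: go right to fern.
  At fern: go left to rose.
    rose is a leaf — visit rose.
  At fern: no right child.
  Visit fern.
Visit reed.
Full post-order sequence: yew, hop, poppy, fir, teak, ivy, rose, fern, reed.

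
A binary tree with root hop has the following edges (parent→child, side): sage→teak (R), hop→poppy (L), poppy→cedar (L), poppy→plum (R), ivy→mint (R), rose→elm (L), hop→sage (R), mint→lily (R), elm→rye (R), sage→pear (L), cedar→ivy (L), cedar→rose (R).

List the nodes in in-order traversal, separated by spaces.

In-order visits the left subtree, then the node, then the right subtree.
At hop: go left to poppy.
  At poppy: go left to cedar.
    At cedar: go left to ivy.
      At ivy: no left child.
      Visit ivy.
      At ivy: go right to mint.
        At mint: no left child.
        Visit mint.
        At mint: go right to lily.
          lily is a leaf — visit lily.
    Visit cedar.
    At cedar: go right to rose.
      At rose: go left to elm.
        At elm: no left child.
        Visit elm.
        At elm: go right to rye.
          rye is a leaf — visit rye.
      Visit rose.
      At rose: no right child.
  Visit poppy.
  At poppy: go right to plum.
    plum is a leaf — visit plum.
Visit hop.
At hop: go right to sage.
  At sage: go left to pear.
    pear is a leaf — visit pear.
  Visit sage.
  At sage: go right to teak.
    teak is a leaf — visit teak.

ivy mint lily cedar elm rye rose poppy plum hop pear sage teak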